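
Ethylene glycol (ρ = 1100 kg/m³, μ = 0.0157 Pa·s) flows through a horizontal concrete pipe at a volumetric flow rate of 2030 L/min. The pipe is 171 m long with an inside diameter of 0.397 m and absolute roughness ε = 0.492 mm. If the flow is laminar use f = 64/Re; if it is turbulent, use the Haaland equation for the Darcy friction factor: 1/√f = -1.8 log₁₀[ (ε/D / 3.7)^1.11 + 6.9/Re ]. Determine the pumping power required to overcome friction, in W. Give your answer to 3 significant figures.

P ≈ 20.8 W

Q = 2030 L/min = 2030/60000 = 0.03383 m³/s.
Cross-sectional area A = πD²/4 = π(0.397)²/4 = 0.1238 m²; mean velocity V = Q/A = 0.03383/0.1238 = 0.2733 m/s.
Reynolds number Re = ρVD/μ = 1100 · 0.2733 · 0.397 / 0.0157 = 7603.
Re > 4000 → turbulent. Relative roughness ε/D = 0.000492/0.397 = 0.00124. Haaland: 1/√f = -1.8 log₁₀[(0.00124/3.7)^1.11 + 6.9/7603] = -1.8 log₁₀[0.000139 + 0.000908] = 5.364, so f = 0.03475.
Darcy-Weisbach: ΔP = f(L/D)(ρV²/2) = 0.03475·(171/0.397)·(1100·0.2733²/2) = 0.03475·430.7·41.09 = 615 Pa.
Pumping power P = QΔP = 0.03383·615 = 20.81 W = 20.8 W.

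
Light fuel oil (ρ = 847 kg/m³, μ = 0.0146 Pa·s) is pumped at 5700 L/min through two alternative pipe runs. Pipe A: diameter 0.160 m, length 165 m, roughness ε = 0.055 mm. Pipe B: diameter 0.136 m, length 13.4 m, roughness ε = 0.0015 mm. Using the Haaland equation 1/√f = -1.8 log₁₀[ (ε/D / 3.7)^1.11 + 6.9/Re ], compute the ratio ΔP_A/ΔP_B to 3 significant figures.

ΔP_A/ΔP_B ≈ 5.92

Pipe A: V = Q/A = 0.095/0.02011 = 4.725 m/s; Re = 4.386e+04; ε/D = 0.000344; Haaland → f = 0.02231; ΔP_A = f(L/D)(ρV²/2) = 2.175e+05 Pa.
Pipe B: V = Q/A = 0.095/0.01453 = 6.54 m/s; Re = 5.16e+04; ε/D = 1.1e-05; Haaland → f = 0.02059; ΔP_B = f(L/D)(ρV²/2) = 3.675e+04 Pa.
ΔP_A/ΔP_B = 2.175e+05/3.675e+04 = 5.92.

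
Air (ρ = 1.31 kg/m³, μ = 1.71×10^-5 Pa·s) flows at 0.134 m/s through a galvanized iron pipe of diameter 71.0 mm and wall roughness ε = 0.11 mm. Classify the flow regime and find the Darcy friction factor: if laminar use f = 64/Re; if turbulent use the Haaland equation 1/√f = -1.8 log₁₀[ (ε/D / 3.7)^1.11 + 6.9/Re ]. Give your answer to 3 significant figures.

f ≈ 0.0878

Re = ρVD/μ = 1.31·0.134·0.071/1.71e-05 = 728.9.
Re < 2300 → laminar, so f = 64/Re = 0.08781 (roughness is irrelevant in laminar flow).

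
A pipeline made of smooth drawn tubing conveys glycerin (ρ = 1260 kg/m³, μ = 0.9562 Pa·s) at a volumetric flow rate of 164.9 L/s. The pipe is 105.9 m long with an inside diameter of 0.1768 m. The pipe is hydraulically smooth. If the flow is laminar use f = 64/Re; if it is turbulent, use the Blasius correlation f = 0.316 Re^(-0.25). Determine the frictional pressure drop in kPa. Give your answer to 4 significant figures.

Q = 164.9 L/s = 164.9/1000 = 0.1649 m³/s.
Cross-sectional area A = πD²/4 = π(0.1768)²/4 = 0.02455 m²; mean velocity V = Q/A = 0.1649/0.02455 = 6.717 m/s.
Reynolds number Re = ρVD/μ = 1260 · 6.717 · 0.1768 / 0.956 = 1565.
Re < 2300 → laminar flow, so f = 64/Re = 64/1565 = 0.0409 (the turbulent correlation is not needed).
Darcy-Weisbach: ΔP = f(L/D)(ρV²/2) = 0.0409·(105.9/0.1768)·(1260·6.717²/2) = 0.0409·599·2.842e+04 = 6.963e+05 Pa.
ΔP = 6.963e+05 Pa = 696.3 kPa.

ΔP ≈ 696.3 kPa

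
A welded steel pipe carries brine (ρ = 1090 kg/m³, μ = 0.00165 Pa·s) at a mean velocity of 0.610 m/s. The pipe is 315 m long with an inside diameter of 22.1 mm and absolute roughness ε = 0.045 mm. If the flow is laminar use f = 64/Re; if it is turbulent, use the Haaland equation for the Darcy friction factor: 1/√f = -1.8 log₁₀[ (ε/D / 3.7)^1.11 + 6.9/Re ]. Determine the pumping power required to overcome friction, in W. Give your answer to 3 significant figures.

Reynolds number Re = ρVD/μ = 1090 · 0.61 · 0.0221 / 0.00165 = 8906.
Re > 4000 → turbulent. Relative roughness ε/D = 4.5e-05/0.0221 = 0.00204. Haaland: 1/√f = -1.8 log₁₀[(0.00204/3.7)^1.11 + 6.9/8906] = -1.8 log₁₀[0.000241 + 0.000775] = 5.388, so f = 0.03445.
Darcy-Weisbach: ΔP = f(L/D)(ρV²/2) = 0.03445·(315/0.0221)·(1090·0.61²/2) = 0.03445·1.425e+04·202.8 = 9.958e+04 Pa.
Q = V·A = 0.61·0.0003836 = 0.000234 m³/s.
Pumping power P = QΔP = 0.000234·9.958e+04 = 23.30 W = 23.3 W.

P ≈ 23.3 W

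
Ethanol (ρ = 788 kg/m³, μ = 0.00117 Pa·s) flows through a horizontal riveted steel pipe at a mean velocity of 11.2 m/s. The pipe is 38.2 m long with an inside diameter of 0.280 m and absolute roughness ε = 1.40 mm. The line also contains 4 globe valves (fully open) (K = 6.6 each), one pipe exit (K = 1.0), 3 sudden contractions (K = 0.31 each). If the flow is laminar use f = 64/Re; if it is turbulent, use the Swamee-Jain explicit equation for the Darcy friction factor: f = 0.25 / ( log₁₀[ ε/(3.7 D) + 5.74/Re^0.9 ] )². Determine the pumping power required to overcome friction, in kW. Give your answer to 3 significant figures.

P ≈ 1110 kW

Reynolds number Re = ρVD/μ = 788 · 11.2 · 0.28 / 0.00117 = 2.112e+06.
Re > 4000 → turbulent. Relative roughness ε/D = 0.0014/0.28 = 0.005. Swamee-Jain: f = 0.25/(log₁₀[0.005/3.7 + 5.74/2.112e+06^0.9])² = 0.25/(log₁₀[0.00135 + 1.17e-05])² = 0.25/(-2.866)² = 0.03045.
Total minor-loss coefficient ΣK = 4·6.6 + 1·1 + 3·0.31 = 28.3.
ΔP = [f·L/D + ΣK]·(ρV²/2) = [0.03045·38.2/0.28 + 28.3]·(788·11.2²/2) = [4.154 + 28.3]·4.942e+04 = 1.605e+06 Pa.
Q = V·A = 11.2·0.06158 = 0.6896 m³/s.
Pumping power P = QΔP = 0.6896·1.605e+06 = 1107000 W = 1110 kW.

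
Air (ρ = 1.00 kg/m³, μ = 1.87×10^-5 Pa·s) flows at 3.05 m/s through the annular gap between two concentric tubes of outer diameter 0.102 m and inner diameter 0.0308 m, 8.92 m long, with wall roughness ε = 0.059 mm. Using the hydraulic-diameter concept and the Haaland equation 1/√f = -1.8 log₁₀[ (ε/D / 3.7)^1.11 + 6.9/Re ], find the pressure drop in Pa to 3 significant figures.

Hydraulic diameter D_h = 4A/P = D_o - D_i = 0.102 - 0.0308 = 0.0712 m.
Re = ρVD_h/μ = 1·3.05·0.0712/1.87e-05 = 1.161e+04.
ε/D_h = 5.9e-05/0.0712 = 0.000829; Haaland gives 1/√f = -1.8 log₁₀[8.89e-05+0.000594] = 5.698, so f = 0.0308.
ΔP = f(L/D_h)(ρV²/2) = 0.0308·8.92/0.0712·4.651 = 17.95 Pa.

ΔP ≈ 17.9 Pa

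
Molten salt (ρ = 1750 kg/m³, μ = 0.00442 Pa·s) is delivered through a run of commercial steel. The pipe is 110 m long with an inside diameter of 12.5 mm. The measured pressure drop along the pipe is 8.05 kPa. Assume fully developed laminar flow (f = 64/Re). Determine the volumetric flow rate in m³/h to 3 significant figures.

For laminar flow, f = 64/Re with Re = ρVD/μ, so Darcy-Weisbach reduces to ΔP = 32μLV/D². Solving for V: V = ΔP·D²/(32μL) = 8050·(0.0125)²/(32·0.00442·110) = 0.08084 m/s.
Check: Re = ρVD/μ = 1750·0.08084·0.0125/0.00442 = 400.1 < 2300, so the laminar assumption holds.
Q = V·A = 0.08084·(π/4·0.0125²) = 9.921e-06 m³/s = 0.0357 m³/h.

Q ≈ 0.0357 m³/h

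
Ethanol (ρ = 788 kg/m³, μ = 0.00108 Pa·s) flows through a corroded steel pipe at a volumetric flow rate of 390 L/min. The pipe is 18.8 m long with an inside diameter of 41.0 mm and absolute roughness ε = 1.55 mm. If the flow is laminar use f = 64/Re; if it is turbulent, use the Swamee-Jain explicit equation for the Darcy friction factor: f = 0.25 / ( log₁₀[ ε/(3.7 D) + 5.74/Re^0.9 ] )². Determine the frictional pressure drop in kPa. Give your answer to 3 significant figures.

ΔP ≈ 278 kPa

Q = 390 L/min = 390/60000 = 0.0065 m³/s.
Cross-sectional area A = πD²/4 = π(0.041)²/4 = 0.00132 m²; mean velocity V = Q/A = 0.0065/0.00132 = 4.923 m/s.
Reynolds number Re = ρVD/μ = 788 · 4.923 · 0.041 / 0.00108 = 1.473e+05.
Re > 4000 → turbulent. Relative roughness ε/D = 0.00155/0.041 = 0.0378. Swamee-Jain: f = 0.25/(log₁₀[0.0378/3.7 + 5.74/1.473e+05^0.9])² = 0.25/(log₁₀[0.0102 + 0.000128])² = 0.25/(-1.985)² = 0.06343.
Darcy-Weisbach: ΔP = f(L/D)(ρV²/2) = 0.06343·(18.8/0.041)·(788·4.923²/2) = 0.06343·458.5·9550 = 2.778e+05 Pa.
ΔP = 2.778e+05 Pa = 278 kPa.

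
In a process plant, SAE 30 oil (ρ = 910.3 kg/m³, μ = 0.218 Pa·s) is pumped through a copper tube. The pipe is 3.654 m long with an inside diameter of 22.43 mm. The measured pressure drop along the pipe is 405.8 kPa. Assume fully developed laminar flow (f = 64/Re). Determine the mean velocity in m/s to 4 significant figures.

For laminar flow, f = 64/Re with Re = ρVD/μ, so Darcy-Weisbach reduces to ΔP = 32μLV/D². Solving for V: V = ΔP·D²/(32μL) = 4.058e+05·(0.02243)²/(32·0.218·3.654) = 8.009 m/s.
Check: Re = ρVD/μ = 910.3·8.009·0.02243/0.218 = 750.2 < 2300, so the laminar assumption holds.

V ≈ 8.009 m/s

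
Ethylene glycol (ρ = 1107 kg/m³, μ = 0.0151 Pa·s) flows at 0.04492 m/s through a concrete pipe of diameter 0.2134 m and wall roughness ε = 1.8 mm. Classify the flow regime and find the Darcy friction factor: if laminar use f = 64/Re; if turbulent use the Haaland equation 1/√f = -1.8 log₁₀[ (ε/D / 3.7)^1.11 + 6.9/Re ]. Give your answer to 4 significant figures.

Re = ρVD/μ = 1107·0.04492·0.2134/0.0151 = 702.8.
Re < 2300 → laminar, so f = 64/Re = 0.09107 (roughness is irrelevant in laminar flow).

f ≈ 0.09107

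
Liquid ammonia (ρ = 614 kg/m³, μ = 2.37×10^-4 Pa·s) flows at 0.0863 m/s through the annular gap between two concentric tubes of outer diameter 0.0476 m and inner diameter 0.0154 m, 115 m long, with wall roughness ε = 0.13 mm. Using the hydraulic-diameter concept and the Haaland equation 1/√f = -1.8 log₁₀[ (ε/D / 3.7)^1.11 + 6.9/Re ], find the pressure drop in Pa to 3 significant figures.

ΔP ≈ 314 Pa

Hydraulic diameter D_h = 4A/P = D_o - D_i = 0.0476 - 0.0154 = 0.0322 m.
Re = ρVD_h/μ = 614·0.0863·0.0322/0.000237 = 7199.
ε/D_h = 0.00013/0.0322 = 0.00404; Haaland gives 1/√f = -1.8 log₁₀[0.000515+0.000958] = 5.097, so f = 0.03849.
ΔP = f(L/D_h)(ρV²/2) = 0.03849·115/0.0322·2.286 = 314.3 Pa.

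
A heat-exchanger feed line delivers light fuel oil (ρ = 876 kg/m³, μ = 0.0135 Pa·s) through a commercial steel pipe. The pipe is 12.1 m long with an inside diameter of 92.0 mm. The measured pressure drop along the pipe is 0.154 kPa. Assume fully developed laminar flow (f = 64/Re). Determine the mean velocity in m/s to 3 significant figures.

V ≈ 0.249 m/s

For laminar flow, f = 64/Re with Re = ρVD/μ, so Darcy-Weisbach reduces to ΔP = 32μLV/D². Solving for V: V = ΔP·D²/(32μL) = 154·(0.092)²/(32·0.0135·12.1) = 0.2494 m/s.
Check: Re = ρVD/μ = 876·0.2494·0.092/0.0135 = 1489 < 2300, so the laminar assumption holds.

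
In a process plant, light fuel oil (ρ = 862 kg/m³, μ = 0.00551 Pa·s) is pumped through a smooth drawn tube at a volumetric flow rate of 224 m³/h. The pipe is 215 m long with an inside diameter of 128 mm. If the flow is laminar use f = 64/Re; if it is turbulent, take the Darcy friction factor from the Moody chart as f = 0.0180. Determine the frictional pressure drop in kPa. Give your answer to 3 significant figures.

Q = 224 m³/h = 224/3600 = 0.06222 m³/s.
Cross-sectional area A = πD²/4 = π(0.128)²/4 = 0.01287 m²; mean velocity V = Q/A = 0.06222/0.01287 = 4.835 m/s.
Reynolds number Re = ρVD/μ = 862 · 4.835 · 0.128 / 0.00551 = 9.683e+04.
Re > 4000 → turbulent; use the Moody-chart value f = 0.0180.
Darcy-Weisbach: ΔP = f(L/D)(ρV²/2) = 0.018·(215/0.128)·(862·4.835²/2) = 0.018·1680·1.008e+04 = 3.047e+05 Pa.
ΔP = 3.047e+05 Pa = 305 kPa.

ΔP ≈ 305 kPa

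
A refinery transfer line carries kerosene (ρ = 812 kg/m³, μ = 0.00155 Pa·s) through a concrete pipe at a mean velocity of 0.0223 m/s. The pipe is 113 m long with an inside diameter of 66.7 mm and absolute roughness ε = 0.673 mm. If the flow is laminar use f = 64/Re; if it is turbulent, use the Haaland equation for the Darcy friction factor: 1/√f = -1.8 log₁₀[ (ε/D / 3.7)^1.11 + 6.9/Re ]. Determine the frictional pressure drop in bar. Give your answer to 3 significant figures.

Reynolds number Re = ρVD/μ = 812 · 0.0223 · 0.0667 / 0.00155 = 779.2.
Re < 2300 → laminar flow, so f = 64/Re = 64/779.2 = 0.08213 (the turbulent correlation is not needed).
Darcy-Weisbach: ΔP = f(L/D)(ρV²/2) = 0.08213·(113/0.0667)·(812·0.0223²/2) = 0.08213·1694·0.2019 = 28.09 Pa.
ΔP = 28.09 Pa = 2.81×10^-4 bar.

ΔP ≈ 2.81×10^-4 bar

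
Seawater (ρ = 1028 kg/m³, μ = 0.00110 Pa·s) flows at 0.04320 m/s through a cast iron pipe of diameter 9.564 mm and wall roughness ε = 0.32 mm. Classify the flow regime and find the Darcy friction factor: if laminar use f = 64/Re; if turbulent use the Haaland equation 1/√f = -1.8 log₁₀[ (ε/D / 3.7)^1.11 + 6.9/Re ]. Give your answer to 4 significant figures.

f ≈ 0.1658

Re = ρVD/μ = 1028·0.0432·0.009564/0.0011 = 386.1.
Re < 2300 → laminar, so f = 64/Re = 0.1658 (roughness is irrelevant in laminar flow).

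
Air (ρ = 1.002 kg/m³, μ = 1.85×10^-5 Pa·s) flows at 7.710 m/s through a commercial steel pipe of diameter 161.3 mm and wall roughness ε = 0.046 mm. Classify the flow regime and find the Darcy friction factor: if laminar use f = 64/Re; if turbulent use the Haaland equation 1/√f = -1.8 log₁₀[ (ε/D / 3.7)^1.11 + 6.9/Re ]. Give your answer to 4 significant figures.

f ≈ 0.02043

Re = ρVD/μ = 1.002·7.71·0.1613/1.85e-05 = 6.736e+04.
Re > 4000 → turbulent. ε/D = 4.6e-05/0.1613 = 0.000285; Haaland: 1/√f = -1.8 log₁₀[2.72e-05 + 0.000102] = 6.997, so f = 0.02043.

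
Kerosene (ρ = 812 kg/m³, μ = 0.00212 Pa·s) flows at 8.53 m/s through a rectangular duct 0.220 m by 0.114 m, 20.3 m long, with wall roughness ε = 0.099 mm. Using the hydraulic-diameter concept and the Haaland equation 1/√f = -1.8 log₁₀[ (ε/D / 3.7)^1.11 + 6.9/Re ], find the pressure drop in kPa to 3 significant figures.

Hydraulic diameter D_h = 4A/P = 4·(0.22·0.114)/(2·(0.22+0.114)) = 0.1003/0.668 = 0.1502 m.
Re = ρVD_h/μ = 812·8.53·0.1502/0.00212 = 4.907e+05.
ε/D_h = 9.9e-05/0.1502 = 0.000659; Haaland gives 1/√f = -1.8 log₁₀[6.89e-05+1.41e-05] = 7.346, so f = 0.01853.
ΔP = f(L/D_h)(ρV²/2) = 0.01853·20.3/0.1502·2.954e+04 = 7.4e+04 Pa.
ΔP = 74.0 kPa.

ΔP ≈ 74.0 kPa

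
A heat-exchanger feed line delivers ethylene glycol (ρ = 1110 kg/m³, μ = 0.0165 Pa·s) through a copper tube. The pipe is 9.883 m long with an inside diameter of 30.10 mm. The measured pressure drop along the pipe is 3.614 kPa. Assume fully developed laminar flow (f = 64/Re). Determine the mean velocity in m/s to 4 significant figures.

For laminar flow, f = 64/Re with Re = ρVD/μ, so Darcy-Weisbach reduces to ΔP = 32μLV/D². Solving for V: V = ΔP·D²/(32μL) = 3614·(0.0301)²/(32·0.0165·9.883) = 0.6275 m/s.
Check: Re = ρVD/μ = 1110·0.6275·0.0301/0.0165 = 1271 < 2300, so the laminar assumption holds.

V ≈ 0.6275 m/s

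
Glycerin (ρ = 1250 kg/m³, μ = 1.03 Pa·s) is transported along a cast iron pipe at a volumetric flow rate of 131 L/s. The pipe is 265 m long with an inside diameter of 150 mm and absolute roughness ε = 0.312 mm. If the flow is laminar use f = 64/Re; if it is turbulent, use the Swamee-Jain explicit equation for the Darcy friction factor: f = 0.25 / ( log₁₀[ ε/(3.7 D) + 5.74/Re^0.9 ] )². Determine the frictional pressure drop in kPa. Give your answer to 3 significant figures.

ΔP ≈ 2880 kPa

Q = 131 L/s = 131/1000 = 0.131 m³/s.
Cross-sectional area A = πD²/4 = π(0.15)²/4 = 0.01767 m²; mean velocity V = Q/A = 0.131/0.01767 = 7.413 m/s.
Reynolds number Re = ρVD/μ = 1250 · 7.413 · 0.15 / 1.03 = 1349.
Re < 2300 → laminar flow, so f = 64/Re = 64/1349 = 0.04743 (the turbulent correlation is not needed).
Darcy-Weisbach: ΔP = f(L/D)(ρV²/2) = 0.04743·(265/0.15)·(1250·7.413²/2) = 0.04743·1767·3.435e+04 = 2.878e+06 Pa.
ΔP = 2.878e+06 Pa = 2880 kPa.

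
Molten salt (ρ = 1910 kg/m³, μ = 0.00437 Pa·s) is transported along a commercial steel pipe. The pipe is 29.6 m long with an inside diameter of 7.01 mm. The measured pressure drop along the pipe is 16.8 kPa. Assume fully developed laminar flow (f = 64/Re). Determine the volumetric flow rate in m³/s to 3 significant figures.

Q ≈ 7.70×10^-6 m³/s

For laminar flow, f = 64/Re with Re = ρVD/μ, so Darcy-Weisbach reduces to ΔP = 32μLV/D². Solving for V: V = ΔP·D²/(32μL) = 1.68e+04·(0.00701)²/(32·0.00437·29.6) = 0.1994 m/s.
Check: Re = ρVD/μ = 1910·0.1994·0.00701/0.00437 = 611.1 < 2300, so the laminar assumption holds.
Q = V·A = 0.1994·(π/4·0.00701²) = 7.697e-06 m³/s = 7.70×10^-6 m³/s.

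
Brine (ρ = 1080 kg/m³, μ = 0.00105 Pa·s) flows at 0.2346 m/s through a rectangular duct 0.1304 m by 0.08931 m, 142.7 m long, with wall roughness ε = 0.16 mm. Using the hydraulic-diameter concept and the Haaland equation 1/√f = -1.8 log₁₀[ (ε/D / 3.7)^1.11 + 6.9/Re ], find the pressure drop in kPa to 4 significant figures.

ΔP ≈ 1.098 kPa

Hydraulic diameter D_h = 4A/P = 4·(0.1304·0.08931)/(2·(0.1304+0.08931)) = 0.04658/0.4394 = 0.106 m.
Re = ρVD_h/μ = 1080·0.2346·0.106/0.00105 = 2.558e+04.
ε/D_h = 0.00016/0.106 = 0.00151; Haaland gives 1/√f = -1.8 log₁₀[0.000173+0.00027] = 6.037, so f = 0.02744.
ΔP = f(L/D_h)(ρV²/2) = 0.02744·142.7/0.106·29.72 = 1098 Pa.
ΔP = 1.098 kPa.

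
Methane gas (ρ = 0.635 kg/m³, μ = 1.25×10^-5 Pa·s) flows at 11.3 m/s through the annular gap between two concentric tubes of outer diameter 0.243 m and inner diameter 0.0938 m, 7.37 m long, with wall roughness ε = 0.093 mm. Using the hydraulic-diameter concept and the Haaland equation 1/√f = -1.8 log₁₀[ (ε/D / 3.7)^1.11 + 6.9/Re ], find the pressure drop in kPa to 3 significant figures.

ΔP ≈ 0.0420 kPa

Hydraulic diameter D_h = 4A/P = D_o - D_i = 0.243 - 0.0938 = 0.1492 m.
Re = ρVD_h/μ = 0.635·11.3·0.1492/1.25e-05 = 8.565e+04.
ε/D_h = 9.3e-05/0.1492 = 0.000623; Haaland gives 1/√f = -1.8 log₁₀[6.48e-05+8.06e-05] = 6.908, so f = 0.02096.
ΔP = f(L/D_h)(ρV²/2) = 0.02096·7.37/0.1492·40.54 = 41.97 Pa.
ΔP = 0.0420 kPa.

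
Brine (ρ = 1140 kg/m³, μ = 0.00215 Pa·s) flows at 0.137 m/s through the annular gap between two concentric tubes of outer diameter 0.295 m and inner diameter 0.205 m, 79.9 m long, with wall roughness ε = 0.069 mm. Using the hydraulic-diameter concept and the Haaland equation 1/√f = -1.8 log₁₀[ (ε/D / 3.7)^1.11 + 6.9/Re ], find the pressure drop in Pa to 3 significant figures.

ΔP ≈ 338 Pa

Hydraulic diameter D_h = 4A/P = D_o - D_i = 0.295 - 0.205 = 0.09 m.
Re = ρVD_h/μ = 1140·0.137·0.09/0.00215 = 6538.
ε/D_h = 6.9e-05/0.09 = 0.000767; Haaland gives 1/√f = -1.8 log₁₀[8.15e-05+0.00106] = 5.3, so f = 0.0356.
ΔP = f(L/D_h)(ρV²/2) = 0.0356·79.9/0.09·10.7 = 338.2 Pa.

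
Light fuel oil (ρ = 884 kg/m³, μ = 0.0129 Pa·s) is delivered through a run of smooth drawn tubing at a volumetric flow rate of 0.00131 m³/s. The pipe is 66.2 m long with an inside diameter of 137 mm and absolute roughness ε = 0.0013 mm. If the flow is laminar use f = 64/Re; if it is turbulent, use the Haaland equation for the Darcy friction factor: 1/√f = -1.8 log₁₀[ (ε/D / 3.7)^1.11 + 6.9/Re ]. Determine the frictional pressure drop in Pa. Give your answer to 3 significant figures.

Cross-sectional area A = πD²/4 = π(0.137)²/4 = 0.01474 m²; mean velocity V = Q/A = 0.00131/0.01474 = 0.08887 m/s.
Reynolds number Re = ρVD/μ = 884 · 0.08887 · 0.137 / 0.0129 = 834.3.
Re < 2300 → laminar flow, so f = 64/Re = 64/834.3 = 0.07671 (the turbulent correlation is not needed).
Darcy-Weisbach: ΔP = f(L/D)(ρV²/2) = 0.07671·(66.2/0.137)·(884·0.08887²/2) = 0.07671·483.2·3.491 = 129.4 Pa.

ΔP ≈ 129 Pa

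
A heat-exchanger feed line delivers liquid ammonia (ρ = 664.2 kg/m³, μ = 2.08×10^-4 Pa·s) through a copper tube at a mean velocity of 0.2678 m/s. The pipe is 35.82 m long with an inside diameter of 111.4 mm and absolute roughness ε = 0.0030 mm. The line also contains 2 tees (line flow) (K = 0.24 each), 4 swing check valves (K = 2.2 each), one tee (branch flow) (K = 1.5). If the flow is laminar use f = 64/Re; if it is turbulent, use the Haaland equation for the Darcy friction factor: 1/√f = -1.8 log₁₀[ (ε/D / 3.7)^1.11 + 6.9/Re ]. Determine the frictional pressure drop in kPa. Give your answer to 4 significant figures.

ΔP ≈ 0.3954 kPa

Reynolds number Re = ρVD/μ = 664.2 · 0.2678 · 0.1114 / 0.000208 = 9.526e+04.
Re > 4000 → turbulent. Relative roughness ε/D = 3e-06/0.1114 = 2.69e-05. Haaland: 1/√f = -1.8 log₁₀[(2.69e-05/3.7)^1.11 + 6.9/9.526e+04] = -1.8 log₁₀[1.98e-06 + 7.24e-05] = 7.431, so f = 0.01811.
Total minor-loss coefficient ΣK = 2·0.24 + 4·2.2 + 1·1.5 = 10.8.
ΔP = [f·L/D + ΣK]·(ρV²/2) = [0.01811·35.82/0.1114 + 10.8]·(664.2·0.2678²/2) = [5.823 + 10.8]·23.82 = 395.4 Pa.
ΔP = 395.4 Pa = 0.3954 kPa.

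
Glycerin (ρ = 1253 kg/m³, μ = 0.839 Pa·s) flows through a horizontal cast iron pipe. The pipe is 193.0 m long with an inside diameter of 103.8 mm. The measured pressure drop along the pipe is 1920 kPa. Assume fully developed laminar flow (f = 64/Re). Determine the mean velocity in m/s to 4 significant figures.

For laminar flow, f = 64/Re with Re = ρVD/μ, so Darcy-Weisbach reduces to ΔP = 32μLV/D². Solving for V: V = ΔP·D²/(32μL) = 1.92e+06·(0.1038)²/(32·0.839·193) = 3.992 m/s.
Check: Re = ρVD/μ = 1253·3.992·0.1038/0.839 = 618.9 < 2300, so the laminar assumption holds.

V ≈ 3.992 m/s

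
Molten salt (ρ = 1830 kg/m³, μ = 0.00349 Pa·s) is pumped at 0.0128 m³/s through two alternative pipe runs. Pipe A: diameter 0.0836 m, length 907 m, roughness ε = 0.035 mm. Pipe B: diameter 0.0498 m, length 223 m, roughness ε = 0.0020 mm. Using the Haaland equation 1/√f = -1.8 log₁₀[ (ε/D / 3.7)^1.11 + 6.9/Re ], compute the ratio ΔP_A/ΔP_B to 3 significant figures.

ΔP_A/ΔP_B ≈ 0.370

Pipe A: V = Q/A = 0.0128/0.005489 = 2.332 m/s; Re = 1.022e+05; ε/D = 0.000419; Haaland → f = 0.01966; ΔP_A = f(L/D)(ρV²/2) = 1.061e+06 Pa.
Pipe B: V = Q/A = 0.0128/0.001948 = 6.571 m/s; Re = 1.716e+05; ε/D = 4.02e-05; Haaland → f = 0.01621; ΔP_B = f(L/D)(ρV²/2) = 2.868e+06 Pa.
ΔP_A/ΔP_B = 1.061e+06/2.868e+06 = 0.370.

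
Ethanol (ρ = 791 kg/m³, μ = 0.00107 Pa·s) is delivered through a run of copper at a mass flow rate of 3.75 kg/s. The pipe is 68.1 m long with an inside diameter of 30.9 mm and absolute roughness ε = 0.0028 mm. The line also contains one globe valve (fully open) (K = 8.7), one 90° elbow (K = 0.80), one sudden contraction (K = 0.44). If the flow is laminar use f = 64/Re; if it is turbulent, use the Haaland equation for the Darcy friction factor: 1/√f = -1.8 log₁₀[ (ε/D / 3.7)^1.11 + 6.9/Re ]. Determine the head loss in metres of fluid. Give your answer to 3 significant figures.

h_f ≈ 96.7 m

A = πD²/4 = π(0.0309)²/4 = 0.0007499 m²; mean velocity V = ṁ/(ρA) = 3.75/(791 · 0.0007499) = 6.322 m/s.
Reynolds number Re = ρVD/μ = 791 · 6.322 · 0.0309 / 0.00107 = 1.444e+05.
Re > 4000 → turbulent. Relative roughness ε/D = 2.8e-06/0.0309 = 9.06e-05. Haaland: 1/√f = -1.8 log₁₀[(9.06e-05/3.7)^1.11 + 6.9/1.444e+05] = -1.8 log₁₀[7.62e-06 + 4.78e-05] = 7.662, so f = 0.01704.
Total minor-loss coefficient ΣK = 1·8.7 + 1·0.8 + 1·0.44 = 9.94.
ΔP = [f·L/D + ΣK]·(ρV²/2) = [0.01704·68.1/0.0309 + 9.94]·(791·6.322²/2) = [37.54 + 9.94]·1.581e+04 = 7.506e+05 Pa.
Head loss h_f = ΔP/(ρg) = 7.506e+05/(791·9.81) = 96.7 m.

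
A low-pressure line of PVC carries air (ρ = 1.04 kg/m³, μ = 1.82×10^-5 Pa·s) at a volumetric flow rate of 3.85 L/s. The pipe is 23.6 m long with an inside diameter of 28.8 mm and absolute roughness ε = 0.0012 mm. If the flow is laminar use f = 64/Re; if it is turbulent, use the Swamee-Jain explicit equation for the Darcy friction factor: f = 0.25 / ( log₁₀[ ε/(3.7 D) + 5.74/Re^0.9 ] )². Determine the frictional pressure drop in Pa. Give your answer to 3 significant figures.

Q = 3.85 L/s = 3.85/1000 = 0.00385 m³/s.
Cross-sectional area A = πD²/4 = π(0.0288)²/4 = 0.0006514 m²; mean velocity V = Q/A = 0.00385/0.0006514 = 5.91 m/s.
Reynolds number Re = ρVD/μ = 1.04 · 5.91 · 0.0288 / 1.82e-05 = 9726.
Re > 4000 → turbulent. Relative roughness ε/D = 1.2e-06/0.0288 = 4.17e-05. Swamee-Jain: f = 0.25/(log₁₀[4.17e-05/3.7 + 5.74/9726^0.9])² = 0.25/(log₁₀[1.13e-05 + 0.00148])² = 0.25/(-2.827)² = 0.03128.
Darcy-Weisbach: ΔP = f(L/D)(ρV²/2) = 0.03128·(23.6/0.0288)·(1.04·5.91²/2) = 0.03128·819.4·18.16 = 465.6 Pa.

ΔP ≈ 466 Pa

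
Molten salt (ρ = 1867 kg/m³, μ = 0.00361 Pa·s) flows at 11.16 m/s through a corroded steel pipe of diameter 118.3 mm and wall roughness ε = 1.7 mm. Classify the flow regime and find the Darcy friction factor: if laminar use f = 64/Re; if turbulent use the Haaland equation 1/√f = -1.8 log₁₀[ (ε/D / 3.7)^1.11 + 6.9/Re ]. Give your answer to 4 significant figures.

Re = ρVD/μ = 1867·11.16·0.1183/0.00361 = 6.828e+05.
Re > 4000 → turbulent. ε/D = 0.0017/0.1183 = 0.0144; Haaland: 1/√f = -1.8 log₁₀[0.00211 + 1.01e-05] = 4.813, so f = 0.04317.

f ≈ 0.04317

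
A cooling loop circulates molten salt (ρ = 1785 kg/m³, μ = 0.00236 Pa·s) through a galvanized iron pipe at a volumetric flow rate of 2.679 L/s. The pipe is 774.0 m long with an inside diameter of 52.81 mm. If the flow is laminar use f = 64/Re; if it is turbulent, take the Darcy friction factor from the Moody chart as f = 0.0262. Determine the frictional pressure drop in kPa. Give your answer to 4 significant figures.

ΔP ≈ 512.7 kPa

Q = 2.679 L/s = 2.679/1000 = 0.002679 m³/s.
Cross-sectional area A = πD²/4 = π(0.05281)²/4 = 0.00219 m²; mean velocity V = Q/A = 0.002679/0.00219 = 1.223 m/s.
Reynolds number Re = ρVD/μ = 1785 · 1.223 · 0.05281 / 0.00236 = 4.885e+04.
Re > 4000 → turbulent; use the Moody-chart value f = 0.0262.
Darcy-Weisbach: ΔP = f(L/D)(ρV²/2) = 0.0262·(774/0.05281)·(1785·1.223²/2) = 0.0262·1.466e+04·1335 = 5.127e+05 Pa.
ΔP = 5.127e+05 Pa = 512.7 kPa.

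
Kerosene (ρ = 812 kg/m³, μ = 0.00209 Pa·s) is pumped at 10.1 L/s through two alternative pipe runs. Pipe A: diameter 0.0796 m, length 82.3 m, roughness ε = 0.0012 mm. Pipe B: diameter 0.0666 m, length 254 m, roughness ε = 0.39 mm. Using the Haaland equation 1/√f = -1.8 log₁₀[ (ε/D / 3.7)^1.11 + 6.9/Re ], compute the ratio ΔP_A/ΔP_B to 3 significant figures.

Pipe A: V = Q/A = 0.0101/0.004976 = 2.03 m/s; Re = 6.277e+04; ε/D = 1.51e-05; Haaland → f = 0.01973; ΔP_A = f(L/D)(ρV²/2) = 3.412e+04 Pa.
Pipe B: V = Q/A = 0.0101/0.003484 = 2.899 m/s; Re = 7.502e+04; ε/D = 0.00586; Haaland → f = 0.03296; ΔP_B = f(L/D)(ρV²/2) = 4.29e+05 Pa.
ΔP_A/ΔP_B = 3.412e+04/4.29e+05 = 0.0795.

ΔP_A/ΔP_B ≈ 0.0795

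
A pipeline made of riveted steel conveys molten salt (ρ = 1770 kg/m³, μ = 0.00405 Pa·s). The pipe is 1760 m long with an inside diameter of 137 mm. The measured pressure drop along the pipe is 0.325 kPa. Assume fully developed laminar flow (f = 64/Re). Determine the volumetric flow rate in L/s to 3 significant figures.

Q ≈ 0.394 L/s

For laminar flow, f = 64/Re with Re = ρVD/μ, so Darcy-Weisbach reduces to ΔP = 32μLV/D². Solving for V: V = ΔP·D²/(32μL) = 325·(0.137)²/(32·0.00405·1760) = 0.02674 m/s.
Check: Re = ρVD/μ = 1770·0.02674·0.137/0.00405 = 1601 < 2300, so the laminar assumption holds.
Q = V·A = 0.02674·(π/4·0.137²) = 0.0003942 m³/s = 0.394 L/s.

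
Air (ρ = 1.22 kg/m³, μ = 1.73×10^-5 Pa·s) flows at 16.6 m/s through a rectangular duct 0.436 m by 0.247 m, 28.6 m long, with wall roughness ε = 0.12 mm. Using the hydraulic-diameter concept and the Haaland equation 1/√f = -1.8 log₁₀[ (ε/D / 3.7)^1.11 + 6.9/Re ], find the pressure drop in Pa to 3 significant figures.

Hydraulic diameter D_h = 4A/P = 4·(0.436·0.247)/(2·(0.436+0.247)) = 0.4308/1.366 = 0.3153 m.
Re = ρVD_h/μ = 1.22·16.6·0.3153/1.73e-05 = 3.692e+05.
ε/D_h = 0.00012/0.3153 = 0.000381; Haaland gives 1/√f = -1.8 log₁₀[3.75e-05+1.87e-05] = 7.651, so f = 0.01708.
ΔP = f(L/D_h)(ρV²/2) = 0.01708·28.6/0.3153·168.1 = 260.4 Pa.

ΔP ≈ 260 Pa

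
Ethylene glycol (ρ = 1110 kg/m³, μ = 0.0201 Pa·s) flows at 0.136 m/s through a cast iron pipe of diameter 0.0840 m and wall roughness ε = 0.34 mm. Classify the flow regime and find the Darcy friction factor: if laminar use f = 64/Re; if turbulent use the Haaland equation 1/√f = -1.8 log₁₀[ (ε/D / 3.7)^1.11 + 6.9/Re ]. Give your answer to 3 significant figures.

Re = ρVD/μ = 1110·0.136·0.084/0.0201 = 630.9.
Re < 2300 → laminar, so f = 64/Re = 0.1014 (roughness is irrelevant in laminar flow).

f ≈ 0.101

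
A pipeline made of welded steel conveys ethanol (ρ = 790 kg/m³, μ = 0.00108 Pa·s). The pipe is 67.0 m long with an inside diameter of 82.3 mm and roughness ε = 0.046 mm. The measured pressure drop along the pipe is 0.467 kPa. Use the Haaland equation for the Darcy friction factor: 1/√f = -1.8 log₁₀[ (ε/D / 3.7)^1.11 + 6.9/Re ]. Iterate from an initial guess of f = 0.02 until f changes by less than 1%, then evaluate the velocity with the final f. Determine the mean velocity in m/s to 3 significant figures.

V ≈ 0.222 m/s

Rearranging Darcy-Weisbach: V = √(2·ΔP·D/(f·L·ρ)). With ε/D = 4.6e-05/0.0823 = 0.000559, iterate starting from f = 0.02:
  f = 0.02 → V = √(2·467·0.0823/(0.02·67·790)) = 0.2695 m/s; Re = ρVD/μ = 1.622e+04; f → 0.02806
  f = 0.02806 → V = 0.2275 m/s; Re = 1.369e+04; f → 0.02921
  f = 0.02921 → V = 0.223 m/s; Re = 1.342e+04; f → 0.02935
Converged (Δf/f < 1%). With the final f = 0.02935: V = √(2·467·0.0823/(0.02935·67·790)) = 0.2225 m/s.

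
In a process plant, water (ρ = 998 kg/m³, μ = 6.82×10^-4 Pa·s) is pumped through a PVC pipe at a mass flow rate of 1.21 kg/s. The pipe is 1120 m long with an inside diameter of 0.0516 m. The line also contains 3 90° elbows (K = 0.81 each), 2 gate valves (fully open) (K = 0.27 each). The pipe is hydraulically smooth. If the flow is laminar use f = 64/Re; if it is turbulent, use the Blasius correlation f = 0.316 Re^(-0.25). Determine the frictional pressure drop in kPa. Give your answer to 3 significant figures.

ΔP ≈ 80.0 kPa

A = πD²/4 = π(0.0516)²/4 = 0.002091 m²; mean velocity V = ṁ/(ρA) = 1.21/(998 · 0.002091) = 0.5798 m/s.
Reynolds number Re = ρVD/μ = 998 · 0.5798 · 0.0516 / 0.000682 = 4.378e+04.
Re > 4000 → turbulent. Smooth-pipe (Blasius): f = 0.316 Re^(-0.25) = 0.316/(4.378e+04)^0.25 = 0.02185.
Total minor-loss coefficient ΣK = 3·0.81 + 2·0.27 = 2.97.
ΔP = [f·L/D + ΣK]·(ρV²/2) = [0.02185·1120/0.0516 + 2.97]·(998·0.5798²/2) = [474.2 + 2.97]·167.7 = 8.004e+04 Pa.
ΔP = 8.004e+04 Pa = 80.0 kPa.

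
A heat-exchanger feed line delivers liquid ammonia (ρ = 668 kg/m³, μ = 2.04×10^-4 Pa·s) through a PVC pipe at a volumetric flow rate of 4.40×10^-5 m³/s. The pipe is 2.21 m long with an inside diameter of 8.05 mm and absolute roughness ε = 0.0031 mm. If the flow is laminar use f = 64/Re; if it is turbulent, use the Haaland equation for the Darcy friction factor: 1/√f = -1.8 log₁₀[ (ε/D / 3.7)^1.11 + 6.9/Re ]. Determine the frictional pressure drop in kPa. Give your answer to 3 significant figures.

ΔP ≈ 1.76 kPa

Cross-sectional area A = πD²/4 = π(0.00805)²/4 = 5.09e-05 m²; mean velocity V = Q/A = 4.4e-05/5.09e-05 = 0.8645 m/s.
Reynolds number Re = ρVD/μ = 668 · 0.8645 · 0.00805 / 0.000204 = 2.279e+04.
Re > 4000 → turbulent. Relative roughness ε/D = 3.1e-06/0.00805 = 0.000385. Haaland: 1/√f = -1.8 log₁₀[(0.000385/3.7)^1.11 + 6.9/2.279e+04] = -1.8 log₁₀[3.8e-05 + 0.000303] = 6.242, so f = 0.02567.
Darcy-Weisbach: ΔP = f(L/D)(ρV²/2) = 0.02567·(2.21/0.00805)·(668·0.8645²/2) = 0.02567·274.5·249.6 = 1759 Pa.
ΔP = 1759 Pa = 1.76 kPa.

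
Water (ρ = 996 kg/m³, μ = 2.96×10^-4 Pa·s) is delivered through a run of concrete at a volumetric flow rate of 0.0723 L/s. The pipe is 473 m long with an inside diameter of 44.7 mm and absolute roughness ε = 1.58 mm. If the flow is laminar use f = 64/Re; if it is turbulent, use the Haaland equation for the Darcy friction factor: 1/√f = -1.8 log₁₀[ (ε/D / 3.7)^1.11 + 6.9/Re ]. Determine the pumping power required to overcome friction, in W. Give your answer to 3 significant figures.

Q = 0.0723 L/s = 0.0723/1000 = 7.23e-05 m³/s.
Cross-sectional area A = πD²/4 = π(0.0447)²/4 = 0.001569 m²; mean velocity V = Q/A = 7.23e-05/0.001569 = 0.04607 m/s.
Reynolds number Re = ρVD/μ = 996 · 0.04607 · 0.0447 / 0.000296 = 6930.
Re > 4000 → turbulent. Relative roughness ε/D = 0.00158/0.0447 = 0.0353. Haaland: 1/√f = -1.8 log₁₀[(0.0353/3.7)^1.11 + 6.9/6930] = -1.8 log₁₀[0.00573 + 0.000996] = 3.91, so f = 0.0654.
Darcy-Weisbach: ΔP = f(L/D)(ρV²/2) = 0.0654·(473/0.0447)·(996·0.04607²/2) = 0.0654·1.058e+04·1.057 = 731.5 Pa.
Pumping power P = QΔP = 7.23e-05·731.5 = 0.05289 W = 0.0529 W.

P ≈ 0.0529 W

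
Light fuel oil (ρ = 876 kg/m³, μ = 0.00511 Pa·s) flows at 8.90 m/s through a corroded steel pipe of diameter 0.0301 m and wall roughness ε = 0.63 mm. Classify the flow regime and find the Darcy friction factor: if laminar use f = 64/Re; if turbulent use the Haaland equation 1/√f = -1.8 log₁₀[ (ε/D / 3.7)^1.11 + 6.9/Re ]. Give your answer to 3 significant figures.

f ≈ 0.0504

Re = ρVD/μ = 876·8.9·0.0301/0.00511 = 4.592e+04.
Re > 4000 → turbulent. ε/D = 0.00063/0.0301 = 0.0209; Haaland: 1/√f = -1.8 log₁₀[0.0032 + 0.00015] = 4.455, so f = 0.0504.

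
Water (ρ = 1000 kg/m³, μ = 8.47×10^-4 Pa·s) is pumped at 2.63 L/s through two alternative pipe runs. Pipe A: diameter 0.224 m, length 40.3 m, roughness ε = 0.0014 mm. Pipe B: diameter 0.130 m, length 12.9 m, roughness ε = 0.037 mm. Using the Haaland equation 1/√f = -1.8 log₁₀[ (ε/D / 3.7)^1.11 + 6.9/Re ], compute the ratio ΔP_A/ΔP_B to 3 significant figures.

ΔP_A/ΔP_B ≈ 0.229

Pipe A: V = Q/A = 0.00263/0.03941 = 0.06674 m/s; Re = 1.765e+04; ε/D = 6.25e-06; Haaland → f = 0.02658; ΔP_A = f(L/D)(ρV²/2) = 10.65 Pa.
Pipe B: V = Q/A = 0.00263/0.01327 = 0.1981 m/s; Re = 3.041e+04; ε/D = 0.000285; Haaland → f = 0.02388; ΔP_B = f(L/D)(ρV²/2) = 46.52 Pa.
ΔP_A/ΔP_B = 10.65/46.52 = 0.229.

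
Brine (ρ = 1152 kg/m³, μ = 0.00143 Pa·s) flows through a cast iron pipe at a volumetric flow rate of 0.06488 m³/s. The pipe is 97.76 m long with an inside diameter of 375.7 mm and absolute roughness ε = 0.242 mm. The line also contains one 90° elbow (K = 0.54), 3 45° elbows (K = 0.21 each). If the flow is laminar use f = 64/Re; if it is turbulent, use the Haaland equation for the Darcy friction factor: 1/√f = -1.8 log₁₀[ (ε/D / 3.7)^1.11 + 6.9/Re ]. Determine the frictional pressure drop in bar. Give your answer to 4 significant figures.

ΔP ≈ 0.01234 bar

Cross-sectional area A = πD²/4 = π(0.3757)²/4 = 0.1109 m²; mean velocity V = Q/A = 0.06488/0.1109 = 0.5852 m/s.
Reynolds number Re = ρVD/μ = 1152 · 0.5852 · 0.3757 / 0.00143 = 1.771e+05.
Re > 4000 → turbulent. Relative roughness ε/D = 0.000242/0.3757 = 0.000644. Haaland: 1/√f = -1.8 log₁₀[(0.000644/3.7)^1.11 + 6.9/1.771e+05] = -1.8 log₁₀[6.72e-05 + 3.9e-05] = 7.153, so f = 0.01954.
Total minor-loss coefficient ΣK = 1·0.54 + 3·0.21 = 1.17.
ΔP = [f·L/D + ΣK]·(ρV²/2) = [0.01954·97.76/0.3757 + 1.17]·(1152·0.5852²/2) = [5.085 + 1.17]·197.3 = 1234 Pa.
ΔP = 1234 Pa = 0.01234 bar.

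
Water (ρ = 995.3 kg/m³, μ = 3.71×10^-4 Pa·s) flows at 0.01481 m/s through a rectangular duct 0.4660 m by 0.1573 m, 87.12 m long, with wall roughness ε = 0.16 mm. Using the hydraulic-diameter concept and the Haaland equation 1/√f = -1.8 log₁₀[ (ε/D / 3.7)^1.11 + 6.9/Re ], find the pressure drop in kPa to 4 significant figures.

ΔP ≈ 0.001305 kPa

Hydraulic diameter D_h = 4A/P = 4·(0.466·0.1573)/(2·(0.466+0.1573)) = 0.2932/1.247 = 0.2352 m.
Re = ρVD_h/μ = 995.3·0.01481·0.2352/0.000371 = 9345.
ε/D_h = 0.00016/0.2352 = 0.00068; Haaland gives 1/√f = -1.8 log₁₀[7.14e-05+0.000738] = 5.565, so f = 0.03229.
ΔP = f(L/D_h)(ρV²/2) = 0.03229·87.12/0.2352·0.1092 = 1.305 Pa.
ΔP = 0.001305 kPa.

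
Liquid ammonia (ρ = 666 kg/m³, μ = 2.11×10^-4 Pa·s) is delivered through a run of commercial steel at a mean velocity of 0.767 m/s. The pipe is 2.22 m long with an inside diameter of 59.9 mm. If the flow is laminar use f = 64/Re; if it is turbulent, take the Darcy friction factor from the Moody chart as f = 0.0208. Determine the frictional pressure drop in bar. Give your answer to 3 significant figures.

Reynolds number Re = ρVD/μ = 666 · 0.767 · 0.0599 / 0.000211 = 1.45e+05.
Re > 4000 → turbulent; use the Moody-chart value f = 0.0208.
Darcy-Weisbach: ΔP = f(L/D)(ρV²/2) = 0.0208·(2.22/0.0599)·(666·0.767²/2) = 0.0208·37.06·195.9 = 151 Pa.
ΔP = 151 Pa = 0.00151 bar.

ΔP ≈ 0.00151 bar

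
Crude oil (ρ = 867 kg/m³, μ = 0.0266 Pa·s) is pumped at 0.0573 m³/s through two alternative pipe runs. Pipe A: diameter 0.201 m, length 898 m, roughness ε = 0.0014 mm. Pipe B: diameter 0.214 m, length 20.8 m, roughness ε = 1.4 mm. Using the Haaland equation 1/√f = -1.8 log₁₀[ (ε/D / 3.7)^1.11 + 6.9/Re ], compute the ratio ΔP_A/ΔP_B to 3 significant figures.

ΔP_A/ΔP_B ≈ 45.0

Pipe A: V = Q/A = 0.0573/0.03173 = 1.806 m/s; Re = 1.183e+04; ε/D = 6.97e-06; Haaland → f = 0.02951; ΔP_A = f(L/D)(ρV²/2) = 1.864e+05 Pa.
Pipe B: V = Q/A = 0.0573/0.03597 = 1.593 m/s; Re = 1.111e+04; ε/D = 0.00654; Haaland → f = 0.03872; ΔP_B = f(L/D)(ρV²/2) = 4140 Pa.
ΔP_A/ΔP_B = 1.864e+05/4140 = 45.0.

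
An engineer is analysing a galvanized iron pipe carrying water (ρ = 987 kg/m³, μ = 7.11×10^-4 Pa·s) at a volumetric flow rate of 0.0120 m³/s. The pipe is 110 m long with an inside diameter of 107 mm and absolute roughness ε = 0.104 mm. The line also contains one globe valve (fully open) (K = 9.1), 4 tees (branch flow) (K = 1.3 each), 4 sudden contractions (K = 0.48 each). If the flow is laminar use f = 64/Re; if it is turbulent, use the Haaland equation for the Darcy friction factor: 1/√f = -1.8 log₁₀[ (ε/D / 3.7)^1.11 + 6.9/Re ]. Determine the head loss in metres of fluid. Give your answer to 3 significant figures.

Cross-sectional area A = πD²/4 = π(0.107)²/4 = 0.008992 m²; mean velocity V = Q/A = 0.012/0.008992 = 1.335 m/s.
Reynolds number Re = ρVD/μ = 987 · 1.335 · 0.107 / 0.000711 = 1.982e+05.
Re > 4000 → turbulent. Relative roughness ε/D = 0.000104/0.107 = 0.000972. Haaland: 1/√f = -1.8 log₁₀[(0.000972/3.7)^1.11 + 6.9/1.982e+05] = -1.8 log₁₀[0.000106 + 3.48e-05] = 6.932, so f = 0.02081.
Total minor-loss coefficient ΣK = 1·9.1 + 4·1.3 + 4·0.48 = 16.2.
ΔP = [f·L/D + ΣK]·(ρV²/2) = [0.02081·110/0.107 + 16.2]·(987·1.335²/2) = [21.39 + 16.2]·878.9 = 3.306e+04 Pa.
Head loss h_f = ΔP/(ρg) = 3.306e+04/(987·9.81) = 3.41 m.

h_f ≈ 3.41 m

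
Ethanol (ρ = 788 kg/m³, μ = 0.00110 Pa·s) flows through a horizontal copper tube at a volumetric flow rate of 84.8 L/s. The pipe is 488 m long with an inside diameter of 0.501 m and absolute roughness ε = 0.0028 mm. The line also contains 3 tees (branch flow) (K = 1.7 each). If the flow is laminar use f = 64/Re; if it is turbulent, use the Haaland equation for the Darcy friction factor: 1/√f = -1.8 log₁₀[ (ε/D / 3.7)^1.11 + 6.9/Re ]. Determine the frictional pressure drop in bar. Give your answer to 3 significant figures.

Q = 84.8 L/s = 84.8/1000 = 0.0848 m³/s.
Cross-sectional area A = πD²/4 = π(0.501)²/4 = 0.1971 m²; mean velocity V = Q/A = 0.0848/0.1971 = 0.4302 m/s.
Reynolds number Re = ρVD/μ = 788 · 0.4302 · 0.501 / 0.0011 = 1.544e+05.
Re > 4000 → turbulent. Relative roughness ε/D = 2.8e-06/0.501 = 5.59e-06. Haaland: 1/√f = -1.8 log₁₀[(5.59e-06/3.7)^1.11 + 6.9/1.544e+05] = -1.8 log₁₀[3.46e-07 + 4.47e-05] = 7.824, so f = 0.01634.
Total minor-loss coefficient ΣK = 3·1.7 = 5.1.
ΔP = [f·L/D + ΣK]·(ρV²/2) = [0.01634·488/0.501 + 5.1]·(788·0.4302²/2) = [15.91 + 5.1]·72.9 = 1532 Pa.
ΔP = 1532 Pa = 0.0153 bar.

ΔP ≈ 0.0153 bar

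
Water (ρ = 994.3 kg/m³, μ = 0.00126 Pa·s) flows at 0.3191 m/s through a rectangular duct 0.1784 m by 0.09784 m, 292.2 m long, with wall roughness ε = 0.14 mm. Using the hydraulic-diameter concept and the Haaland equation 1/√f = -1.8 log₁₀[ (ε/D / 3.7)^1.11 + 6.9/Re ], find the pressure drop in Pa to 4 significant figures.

ΔP ≈ 3002 Pa

Hydraulic diameter D_h = 4A/P = 4·(0.1784·0.09784)/(2·(0.1784+0.09784)) = 0.06982/0.5525 = 0.1264 m.
Re = ρVD_h/μ = 994.3·0.3191·0.1264/0.00126 = 3.182e+04.
ε/D_h = 0.00014/0.1264 = 0.00111; Haaland gives 1/√f = -1.8 log₁₀[0.000123+0.000217] = 6.245, so f = 0.02564.
ΔP = f(L/D_h)(ρV²/2) = 0.02564·292.2/0.1264·50.62 = 3002 Pa.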